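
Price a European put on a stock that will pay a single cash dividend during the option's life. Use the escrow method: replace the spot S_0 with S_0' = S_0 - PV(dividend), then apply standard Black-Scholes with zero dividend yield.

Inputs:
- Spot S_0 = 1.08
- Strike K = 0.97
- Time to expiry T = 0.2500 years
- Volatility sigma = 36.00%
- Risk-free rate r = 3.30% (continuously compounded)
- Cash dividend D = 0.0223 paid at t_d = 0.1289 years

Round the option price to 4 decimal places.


PV(D) = D * exp(-r * t_d) = 0.0223 * 0.99575533 = 0.02220534
S_0' = S_0 - PV(D) = 1.0800 - 0.02220534 = 1.05779466
d1 = (ln(S_0'/K) + (r + sigma^2/2)*T) / (sigma*sqrt(T)) = 0.61719686
d2 = d1 - sigma*sqrt(T) = 0.43719686
exp(-rT) = 0.99178394
N(-d1) = 0.26855244; N(-d2) = 0.33098429
P = K * exp(-rT) * N(-d2) - S_0' * N(-d1) = 0.9700 * 0.99178394 * 0.33098429 - 1.05779466 * 0.26855244 = 0.0343

Answer: Price = 0.0343


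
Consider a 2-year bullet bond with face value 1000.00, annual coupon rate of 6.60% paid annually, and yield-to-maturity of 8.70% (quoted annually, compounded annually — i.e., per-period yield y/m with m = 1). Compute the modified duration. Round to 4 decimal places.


Answer: Modified duration = 1.7819

Derivation:
Coupon per period c = face * coupon_rate / m = 66.000000
Periods per year m = 1; per-period yield y/m = 0.087000
Number of cashflows N = 2
Cashflows (t years, CF_t, discount factor 1/(1+y/m)^(m*t), PV):
  t = 1.0000: CF_t = 66.000000, DF = 0.919963, PV = 60.717571
  t = 2.0000: CF_t = 1066.000000, DF = 0.846332, PV = 902.190223
Price P = sum_t PV_t = 962.907795
First compute Macaulay numerator sum_t t * PV_t:
  t * PV_t at t = 1.0000: 60.717571
  t * PV_t at t = 2.0000: 1804.380447
Macaulay duration D = 1865.098018 / 962.907795 = 1.936944
Modified duration = D / (1 + y/m) = 1.936944 / (1 + 0.087000) = 1.781917


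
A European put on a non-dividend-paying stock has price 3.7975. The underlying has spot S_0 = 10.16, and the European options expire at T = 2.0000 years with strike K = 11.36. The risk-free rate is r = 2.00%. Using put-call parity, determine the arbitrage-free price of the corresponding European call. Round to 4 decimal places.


Answer: Call price = 3.0429

Derivation:
Put-call parity: C - P = S_0 * exp(-qT) - K * exp(-rT).
S_0 * exp(-qT) = 10.1600 * 1.00000000 = 10.16000000
K * exp(-rT) = 11.3600 * 0.96078944 = 10.91456803
C = P + S*exp(-qT) - K*exp(-rT)
C = 3.7975 + 10.16000000 - 10.91456803 = 3.0429


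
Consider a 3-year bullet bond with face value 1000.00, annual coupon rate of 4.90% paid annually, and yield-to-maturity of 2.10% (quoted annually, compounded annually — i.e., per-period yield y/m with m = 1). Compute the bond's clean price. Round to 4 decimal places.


Coupon per period c = face * coupon_rate / m = 49.000000
Periods per year m = 1; per-period yield y/m = 0.021000
Number of cashflows N = 3
Cashflows (t years, CF_t, discount factor 1/(1+y/m)^(m*t), PV):
  t = 1.0000: CF_t = 49.000000, DF = 0.979432, PV = 47.992165
  t = 2.0000: CF_t = 49.000000, DF = 0.959287, PV = 47.005058
  t = 3.0000: CF_t = 1049.000000, DF = 0.939556, PV = 985.594479
Price P = sum_t PV_t = 1080.591702

Answer: Price = 1080.5917


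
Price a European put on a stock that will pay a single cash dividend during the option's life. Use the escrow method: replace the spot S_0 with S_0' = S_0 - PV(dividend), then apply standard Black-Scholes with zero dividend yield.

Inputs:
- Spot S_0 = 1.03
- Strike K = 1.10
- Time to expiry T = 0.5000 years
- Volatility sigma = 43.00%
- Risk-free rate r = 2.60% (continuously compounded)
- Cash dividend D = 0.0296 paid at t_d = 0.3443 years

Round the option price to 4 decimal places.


Answer: Price = 0.1731

Derivation:
PV(D) = D * exp(-r * t_d) = 0.0296 * 0.99108815 = 0.02933621
S_0' = S_0 - PV(D) = 1.0300 - 0.02933621 = 1.00066379
d1 = (ln(S_0'/K) + (r + sigma^2/2)*T) / (sigma*sqrt(T)) = -0.11649702
d2 = d1 - sigma*sqrt(T) = -0.42055294
exp(-rT) = 0.98708414
N(-d1) = 0.54637068; N(-d2) = 0.66295922
P = K * exp(-rT) * N(-d2) - S_0' * N(-d1) = 1.1000 * 0.98708414 * 0.66295922 - 1.00066379 * 0.54637068 = 0.1731


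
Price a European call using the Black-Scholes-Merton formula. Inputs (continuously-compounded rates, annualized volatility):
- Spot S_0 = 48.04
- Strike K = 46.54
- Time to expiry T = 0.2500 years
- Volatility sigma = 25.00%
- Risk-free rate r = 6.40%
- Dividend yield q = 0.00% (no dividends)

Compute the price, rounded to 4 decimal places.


d1 = (ln(S/K) + (r - q + 0.5*sigma^2) * T) / (sigma * sqrt(T)) = 0.44427471
d2 = d1 - sigma * sqrt(T) = 0.31927471
exp(-rT) = 0.98412732; exp(-qT) = 1.00000000
C = S_0 * exp(-qT) * N(d1) - K * exp(-rT) * N(d2)
N(d1) = 0.67157801; N(d2) = 0.62524090
C = 48.0400 * 1.00000000 * 0.67157801 - 46.5400 * 0.98412732 * 0.62524090 = 3.6258

Answer: Price = 3.6258


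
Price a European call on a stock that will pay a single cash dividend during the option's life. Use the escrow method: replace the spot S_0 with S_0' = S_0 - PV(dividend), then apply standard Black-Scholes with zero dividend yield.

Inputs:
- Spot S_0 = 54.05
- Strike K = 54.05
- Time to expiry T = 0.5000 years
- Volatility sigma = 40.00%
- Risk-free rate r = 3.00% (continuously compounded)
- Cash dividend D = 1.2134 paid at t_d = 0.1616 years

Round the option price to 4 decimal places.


PV(D) = D * exp(-r * t_d) = 1.2134 * 0.99516373 = 1.20753167
S_0' = S_0 - PV(D) = 54.0500 - 1.20753167 = 52.84246833
d1 = (ln(S_0'/K) + (r + sigma^2/2)*T) / (sigma*sqrt(T)) = 0.11457127
d2 = d1 - sigma*sqrt(T) = -0.16827145
exp(-rT) = 0.98511194
N(d1) = 0.54560752; N(d2) = 0.43318487
C = S_0' * N(d1) - K * exp(-rT) * N(d2) = 52.84246833 * 0.54560752 - 54.0500 * 0.98511194 * 0.43318487 = 5.7662

Answer: Price = 5.7662


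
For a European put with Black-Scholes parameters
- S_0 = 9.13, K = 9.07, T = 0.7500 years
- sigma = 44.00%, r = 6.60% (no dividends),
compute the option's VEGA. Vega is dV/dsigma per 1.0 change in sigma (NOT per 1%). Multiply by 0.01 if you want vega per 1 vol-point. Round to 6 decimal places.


d1 = 0.3377326670; d2 = -0.0433185107
phi(d1) = 0.3768265751; exp(-qT) = 1.0000000000; exp(-rT) = 0.9517051581
Vega = S * exp(-qT) * phi(d1) * sqrt(T) = 9.1300 * 1.0000000000 * 0.3768265751 * 0.8660254038 = 2.979497

Answer: Vega = 2.979497


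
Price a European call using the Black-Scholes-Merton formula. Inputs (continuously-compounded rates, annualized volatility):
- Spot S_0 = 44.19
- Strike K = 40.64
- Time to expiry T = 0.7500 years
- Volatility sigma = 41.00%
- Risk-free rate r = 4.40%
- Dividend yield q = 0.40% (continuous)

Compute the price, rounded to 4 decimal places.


Answer: Price = 8.5383

Derivation:
d1 = (ln(S/K) + (r - q + 0.5*sigma^2) * T) / (sigma * sqrt(T)) = 0.49788213
d2 = d1 - sigma * sqrt(T) = 0.14281172
exp(-rT) = 0.96753856; exp(-qT) = 0.99700450
C = S_0 * exp(-qT) * N(d1) - K * exp(-rT) * N(d2)
N(d1) = 0.69071644; N(d2) = 0.55678056
C = 44.1900 * 0.99700450 * 0.69071644 - 40.6400 * 0.96753856 * 0.55678056 = 8.5383


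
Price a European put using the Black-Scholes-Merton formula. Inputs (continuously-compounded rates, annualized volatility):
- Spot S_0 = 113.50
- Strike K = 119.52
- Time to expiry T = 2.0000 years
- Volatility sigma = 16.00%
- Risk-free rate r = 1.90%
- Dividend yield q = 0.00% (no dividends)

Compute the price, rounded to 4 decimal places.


d1 = (ln(S/K) + (r - q + 0.5*sigma^2) * T) / (sigma * sqrt(T)) = 0.05267555
d2 = d1 - sigma * sqrt(T) = -0.17359862
exp(-rT) = 0.96271294; exp(-qT) = 1.00000000
P = K * exp(-rT) * N(-d2) - S_0 * exp(-qT) * N(-d1)
N(-d1) = 0.47899521; N(-d2) = 0.56890954
P = 119.5200 * 0.96271294 * 0.56890954 - 113.5000 * 1.00000000 * 0.47899521 = 11.0947

Answer: Price = 11.0947


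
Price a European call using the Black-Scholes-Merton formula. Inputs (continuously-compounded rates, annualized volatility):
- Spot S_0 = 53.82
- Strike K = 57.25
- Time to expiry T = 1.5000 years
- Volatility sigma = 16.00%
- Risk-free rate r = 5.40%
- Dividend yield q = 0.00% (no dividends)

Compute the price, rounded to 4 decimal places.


d1 = (ln(S/K) + (r - q + 0.5*sigma^2) * T) / (sigma * sqrt(T)) = 0.19604850
d2 = d1 - sigma * sqrt(T) = 0.00008932
exp(-rT) = 0.92219369; exp(-qT) = 1.00000000
C = S_0 * exp(-qT) * N(d1) - K * exp(-rT) * N(d2)
N(d1) = 0.57771390; N(d2) = 0.50003563
C = 53.8200 * 1.00000000 * 0.57771390 - 57.2500 * 0.92219369 * 0.50003563 = 4.6929

Answer: Price = 4.6929


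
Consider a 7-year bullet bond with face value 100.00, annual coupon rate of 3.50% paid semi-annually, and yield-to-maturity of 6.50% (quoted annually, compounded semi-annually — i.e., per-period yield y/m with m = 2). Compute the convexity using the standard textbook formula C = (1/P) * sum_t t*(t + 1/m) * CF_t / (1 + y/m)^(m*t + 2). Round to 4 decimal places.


Coupon per period c = face * coupon_rate / m = 1.750000
Periods per year m = 2; per-period yield y/m = 0.032500
Number of cashflows N = 14
Cashflows (t years, CF_t, discount factor 1/(1+y/m)^(m*t), PV):
  t = 0.5000: CF_t = 1.750000, DF = 0.968523, PV = 1.694915
  t = 1.0000: CF_t = 1.750000, DF = 0.938037, PV = 1.641564
  t = 1.5000: CF_t = 1.750000, DF = 0.908510, PV = 1.589893
  t = 2.0000: CF_t = 1.750000, DF = 0.879913, PV = 1.539848
  t = 2.5000: CF_t = 1.750000, DF = 0.852216, PV = 1.491378
  t = 3.0000: CF_t = 1.750000, DF = 0.825391, PV = 1.444434
  t = 3.5000: CF_t = 1.750000, DF = 0.799410, PV = 1.398968
  t = 4.0000: CF_t = 1.750000, DF = 0.774247, PV = 1.354932
  t = 4.5000: CF_t = 1.750000, DF = 0.749876, PV = 1.312283
  t = 5.0000: CF_t = 1.750000, DF = 0.726272, PV = 1.270976
  t = 5.5000: CF_t = 1.750000, DF = 0.703411, PV = 1.230970
  t = 6.0000: CF_t = 1.750000, DF = 0.681270, PV = 1.192223
  t = 6.5000: CF_t = 1.750000, DF = 0.659826, PV = 1.154695
  t = 7.0000: CF_t = 101.750000, DF = 0.639056, PV = 65.023984
Price P = sum_t PV_t = 83.341062
Convexity numerator sum_t t*(t + 1/m) * CF_t / (1+y/m)^(m*t + 2):
  t = 0.5000: term = 0.794946
  t = 1.0000: term = 2.309772
  t = 1.5000: term = 4.474134
  t = 2.0000: term = 7.222170
  t = 2.5000: term = 10.492256
  t = 3.0000: term = 14.226788
  t = 3.5000: term = 18.371962
  t = 4.0000: term = 22.877573
  t = 4.5000: term = 27.696820
  t = 5.0000: term = 32.786120
  t = 5.5000: term = 38.104933
  t = 6.0000: term = 43.615596
  t = 6.5000: term = 49.283159
  t = 7.0000: term = 3202.231727
Convexity = (1/P) * sum = 3474.487956 / 83.341062 = 41.689989

Answer: Convexity = 41.6900


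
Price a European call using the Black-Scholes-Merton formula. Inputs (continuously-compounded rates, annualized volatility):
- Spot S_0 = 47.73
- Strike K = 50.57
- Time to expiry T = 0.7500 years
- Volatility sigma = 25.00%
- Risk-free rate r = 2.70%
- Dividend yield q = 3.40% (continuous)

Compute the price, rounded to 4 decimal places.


d1 = (ln(S/K) + (r - q + 0.5*sigma^2) * T) / (sigma * sqrt(T)) = -0.18295484
d2 = d1 - sigma * sqrt(T) = -0.39946119
exp(-rT) = 0.97995365; exp(-qT) = 0.97482238
C = S_0 * exp(-qT) * N(d1) - K * exp(-rT) * N(d2)
N(d1) = 0.42741673; N(d2) = 0.34477671
C = 47.7300 * 0.97482238 * 0.42741673 - 50.5700 * 0.97995365 * 0.34477671 = 2.8011

Answer: Price = 2.8011


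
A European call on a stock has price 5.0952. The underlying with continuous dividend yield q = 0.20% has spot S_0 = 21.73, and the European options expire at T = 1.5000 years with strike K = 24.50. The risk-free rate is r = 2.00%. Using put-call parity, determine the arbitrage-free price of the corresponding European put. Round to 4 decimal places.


Answer: Put price = 7.2062

Derivation:
Put-call parity: C - P = S_0 * exp(-qT) - K * exp(-rT).
S_0 * exp(-qT) = 21.7300 * 0.99700450 = 21.66490769
K * exp(-rT) = 24.5000 * 0.97044553 = 23.77591557
P = C - S*exp(-qT) + K*exp(-rT)
P = 5.0952 - 21.66490769 + 23.77591557 = 7.2062


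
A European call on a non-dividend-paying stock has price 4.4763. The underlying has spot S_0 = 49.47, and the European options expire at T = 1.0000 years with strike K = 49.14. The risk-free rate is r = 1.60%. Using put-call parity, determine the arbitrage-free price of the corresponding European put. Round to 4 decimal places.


Answer: Put price = 3.3663

Derivation:
Put-call parity: C - P = S_0 * exp(-qT) - K * exp(-rT).
S_0 * exp(-qT) = 49.4700 * 1.00000000 = 49.47000000
K * exp(-rT) = 49.1400 * 0.98412732 = 48.36001651
P = C - S*exp(-qT) + K*exp(-rT)
P = 4.4763 - 49.47000000 + 48.36001651 = 3.3663


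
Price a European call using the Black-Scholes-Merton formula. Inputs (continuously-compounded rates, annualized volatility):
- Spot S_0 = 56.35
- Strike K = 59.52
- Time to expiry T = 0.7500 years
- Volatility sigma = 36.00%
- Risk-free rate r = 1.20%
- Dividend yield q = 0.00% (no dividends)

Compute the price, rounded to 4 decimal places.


Answer: Price = 5.9014

Derivation:
d1 = (ln(S/K) + (r - q + 0.5*sigma^2) * T) / (sigma * sqrt(T)) = 0.00920505
d2 = d1 - sigma * sqrt(T) = -0.30256410
exp(-rT) = 0.99104038; exp(-qT) = 1.00000000
C = S_0 * exp(-qT) * N(d1) - K * exp(-rT) * N(d2)
N(d1) = 0.50367223; N(d2) = 0.38111104
C = 56.3500 * 1.00000000 * 0.50367223 - 59.5200 * 0.99104038 * 0.38111104 = 5.9014


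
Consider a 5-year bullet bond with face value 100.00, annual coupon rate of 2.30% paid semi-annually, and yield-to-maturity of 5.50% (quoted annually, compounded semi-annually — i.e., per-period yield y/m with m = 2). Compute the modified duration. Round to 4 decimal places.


Coupon per period c = face * coupon_rate / m = 1.150000
Periods per year m = 2; per-period yield y/m = 0.027500
Number of cashflows N = 10
Cashflows (t years, CF_t, discount factor 1/(1+y/m)^(m*t), PV):
  t = 0.5000: CF_t = 1.150000, DF = 0.973236, PV = 1.119221
  t = 1.0000: CF_t = 1.150000, DF = 0.947188, PV = 1.089267
  t = 1.5000: CF_t = 1.150000, DF = 0.921838, PV = 1.060113
  t = 2.0000: CF_t = 1.150000, DF = 0.897166, PV = 1.031741
  t = 2.5000: CF_t = 1.150000, DF = 0.873154, PV = 1.004127
  t = 3.0000: CF_t = 1.150000, DF = 0.849785, PV = 0.977253
  t = 3.5000: CF_t = 1.150000, DF = 0.827041, PV = 0.951097
  t = 4.0000: CF_t = 1.150000, DF = 0.804906, PV = 0.925642
  t = 4.5000: CF_t = 1.150000, DF = 0.783364, PV = 0.900868
  t = 5.0000: CF_t = 101.150000, DF = 0.762398, PV = 77.116548
Price P = sum_t PV_t = 86.175878
First compute Macaulay numerator sum_t t * PV_t:
  t * PV_t at t = 0.5000: 0.559611
  t * PV_t at t = 1.0000: 1.089267
  t * PV_t at t = 1.5000: 1.590170
  t * PV_t at t = 2.0000: 2.063481
  t * PV_t at t = 2.5000: 2.510318
  t * PV_t at t = 3.0000: 2.931758
  t * PV_t at t = 3.5000: 3.328841
  t * PV_t at t = 4.0000: 3.702569
  t * PV_t at t = 4.5000: 4.053908
  t * PV_t at t = 5.0000: 385.582741
Macaulay duration D = 407.412663 / 86.175878 = 4.727688
Modified duration = D / (1 + y/m) = 4.727688 / (1 + 0.027500) = 4.601156

Answer: Modified duration = 4.6012


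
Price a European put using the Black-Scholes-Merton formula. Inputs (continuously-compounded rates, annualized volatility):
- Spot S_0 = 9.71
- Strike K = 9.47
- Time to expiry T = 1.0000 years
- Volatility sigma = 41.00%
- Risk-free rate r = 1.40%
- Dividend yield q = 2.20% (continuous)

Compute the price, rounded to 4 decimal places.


Answer: Price = 1.4509

Derivation:
d1 = (ln(S/K) + (r - q + 0.5*sigma^2) * T) / (sigma * sqrt(T)) = 0.24653018
d2 = d1 - sigma * sqrt(T) = -0.16346982
exp(-rT) = 0.98609754; exp(-qT) = 0.97824024
P = K * exp(-rT) * N(-d2) - S_0 * exp(-qT) * N(-d1)
N(-d1) = 0.40263592; N(-d2) = 0.56492573
P = 9.4700 * 0.98609754 * 0.56492573 - 9.7100 * 0.97824024 * 0.40263592 = 1.4509


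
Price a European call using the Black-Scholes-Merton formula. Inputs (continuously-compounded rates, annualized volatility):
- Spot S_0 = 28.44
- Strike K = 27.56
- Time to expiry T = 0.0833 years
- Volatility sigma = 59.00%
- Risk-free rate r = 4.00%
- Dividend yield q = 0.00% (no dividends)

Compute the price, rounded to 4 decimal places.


d1 = (ln(S/K) + (r - q + 0.5*sigma^2) * T) / (sigma * sqrt(T)) = 0.28928994
d2 = d1 - sigma * sqrt(T) = 0.11900568
exp(-rT) = 0.99667354; exp(-qT) = 1.00000000
C = S_0 * exp(-qT) * N(d1) - K * exp(-rT) * N(d2)
N(d1) = 0.61382024; N(d2) = 0.54736457
C = 28.4400 * 1.00000000 * 0.61382024 - 27.5600 * 0.99667354 * 0.54736457 = 2.4219

Answer: Price = 2.4219


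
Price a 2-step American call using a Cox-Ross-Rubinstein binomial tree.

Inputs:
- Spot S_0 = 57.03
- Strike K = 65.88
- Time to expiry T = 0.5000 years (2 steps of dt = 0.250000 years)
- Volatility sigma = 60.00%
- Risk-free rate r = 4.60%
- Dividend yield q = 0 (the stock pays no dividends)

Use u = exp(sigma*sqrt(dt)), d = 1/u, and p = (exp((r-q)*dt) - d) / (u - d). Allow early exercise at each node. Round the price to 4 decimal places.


Answer: Price = V(0,0) = 7.3458

Derivation:
dt = T/N = 0.250000
u = exp(sigma*sqrt(dt)) = 1.349859; d = 1/u = 0.740818
p = (exp((r-q)*dt) - d) / (u - d) = 0.444549
Discount per step: exp(-r*dt) = 0.988566
Stock lattice S(k, i) with i counting down-moves:
  k=0: S(0,0) = 57.0300
  k=1: S(1,0) = 76.9824; S(1,1) = 42.2489
  k=2: S(2,0) = 103.9154; S(2,1) = 57.0300; S(2,2) = 31.2987
Terminal payoffs V(N, i) = max(S_T - K, 0):
  V(2,0) = 38.035435; V(2,1) = 0.000000; V(2,2) = 0.000000
Backward induction: V(k, i) = exp(-r*dt) * [p * V(k+1, i) + (1-p) * V(k+1, i+1)]; then take max(V_cont, immediate exercise) for American.
  V(1,0) = exp(-r*dt) * [p*38.035435 + (1-p)*0.000000] = 16.715266; exercise = 11.102448; V(1,0) = max -> 16.715266
  V(1,1) = exp(-r*dt) * [p*0.000000 + (1-p)*0.000000] = 0.000000; exercise = 0.000000; V(1,1) = max -> 0.000000
  V(0,0) = exp(-r*dt) * [p*16.715266 + (1-p)*0.000000] = 7.345784; exercise = 0.000000; V(0,0) = max -> 7.345784


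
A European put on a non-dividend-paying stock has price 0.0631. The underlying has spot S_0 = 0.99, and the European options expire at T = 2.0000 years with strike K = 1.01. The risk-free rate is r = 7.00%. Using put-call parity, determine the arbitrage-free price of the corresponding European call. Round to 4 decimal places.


Answer: Call price = 0.1750

Derivation:
Put-call parity: C - P = S_0 * exp(-qT) - K * exp(-rT).
S_0 * exp(-qT) = 0.9900 * 1.00000000 = 0.99000000
K * exp(-rT) = 1.0100 * 0.86935824 = 0.87805182
C = P + S*exp(-qT) - K*exp(-rT)
C = 0.0631 + 0.99000000 - 0.87805182 = 0.1750


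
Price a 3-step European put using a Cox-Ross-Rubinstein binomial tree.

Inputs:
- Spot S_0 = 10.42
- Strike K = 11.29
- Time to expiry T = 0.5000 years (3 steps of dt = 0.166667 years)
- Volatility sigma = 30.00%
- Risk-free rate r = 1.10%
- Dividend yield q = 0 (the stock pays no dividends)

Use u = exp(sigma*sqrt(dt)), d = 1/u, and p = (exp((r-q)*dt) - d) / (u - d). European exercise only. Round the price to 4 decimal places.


dt = T/N = 0.166667
u = exp(sigma*sqrt(dt)) = 1.130290; d = 1/u = 0.884728
p = (exp((r-q)*dt) - d) / (u - d) = 0.476892
Discount per step: exp(-r*dt) = 0.998168
Stock lattice S(k, i) with i counting down-moves:
  k=0: S(0,0) = 10.4200
  k=1: S(1,0) = 11.7776; S(1,1) = 9.2189
  k=2: S(2,0) = 13.3121; S(2,1) = 10.4200; S(2,2) = 8.1562
  k=3: S(3,0) = 15.0466; S(3,1) = 11.7776; S(3,2) = 9.2189; S(3,3) = 7.2160
Terminal payoffs V(N, i) = max(K - S_T, 0):
  V(3,0) = 0.000000; V(3,1) = 0.000000; V(3,2) = 2.071129; V(3,3) = 4.073980
Backward induction: V(k, i) = exp(-r*dt) * [p * V(k+1, i) + (1-p) * V(k+1, i+1)].
  V(2,0) = exp(-r*dt) * [p*0.000000 + (1-p)*0.000000] = 0.000000
  V(2,1) = exp(-r*dt) * [p*0.000000 + (1-p)*2.071129] = 1.081439
  V(2,2) = exp(-r*dt) * [p*2.071129 + (1-p)*4.073980] = 3.113123
  V(1,0) = exp(-r*dt) * [p*0.000000 + (1-p)*1.081439] = 0.564673
  V(1,1) = exp(-r*dt) * [p*1.081439 + (1-p)*3.113123] = 2.140301
  V(0,0) = exp(-r*dt) * [p*0.564673 + (1-p)*2.140301] = 1.386352

Answer: Price = V(0,0) = 1.3864


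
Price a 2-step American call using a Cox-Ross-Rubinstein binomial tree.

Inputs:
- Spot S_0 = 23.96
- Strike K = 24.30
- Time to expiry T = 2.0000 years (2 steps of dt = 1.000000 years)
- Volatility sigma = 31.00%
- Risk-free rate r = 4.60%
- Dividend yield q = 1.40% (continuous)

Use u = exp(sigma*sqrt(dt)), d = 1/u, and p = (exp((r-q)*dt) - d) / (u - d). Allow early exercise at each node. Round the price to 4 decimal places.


Answer: Price = V(0,0) = 4.1605

Derivation:
dt = T/N = 1.000000
u = exp(sigma*sqrt(dt)) = 1.363425; d = 1/u = 0.733447
p = (exp((r-q)*dt) - d) / (u - d) = 0.474732
Discount per step: exp(-r*dt) = 0.955042
Stock lattice S(k, i) with i counting down-moves:
  k=0: S(0,0) = 23.9600
  k=1: S(1,0) = 32.6677; S(1,1) = 17.5734
  k=2: S(2,0) = 44.5399; S(2,1) = 23.9600; S(2,2) = 12.8891
Terminal payoffs V(N, i) = max(S_T - K, 0):
  V(2,0) = 20.239916; V(2,1) = 0.000000; V(2,2) = 0.000000
Backward induction: V(k, i) = exp(-r*dt) * [p * V(k+1, i) + (1-p) * V(k+1, i+1)]; then take max(V_cont, immediate exercise) for American.
  V(1,0) = exp(-r*dt) * [p*20.239916 + (1-p)*0.000000] = 9.176547; exercise = 8.367666; V(1,0) = max -> 9.176547
  V(1,1) = exp(-r*dt) * [p*0.000000 + (1-p)*0.000000] = 0.000000; exercise = 0.000000; V(1,1) = max -> 0.000000
  V(0,0) = exp(-r*dt) * [p*9.176547 + (1-p)*0.000000] = 4.160542; exercise = 0.000000; V(0,0) = max -> 4.160542


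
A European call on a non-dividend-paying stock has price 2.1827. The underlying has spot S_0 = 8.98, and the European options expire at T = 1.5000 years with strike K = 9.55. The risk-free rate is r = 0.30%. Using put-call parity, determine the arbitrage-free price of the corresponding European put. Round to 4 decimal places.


Answer: Put price = 2.7098

Derivation:
Put-call parity: C - P = S_0 * exp(-qT) - K * exp(-rT).
S_0 * exp(-qT) = 8.9800 * 1.00000000 = 8.98000000
K * exp(-rT) = 9.5500 * 0.99551011 = 9.50712155
P = C - S*exp(-qT) + K*exp(-rT)
P = 2.1827 - 8.98000000 + 9.50712155 = 2.7098


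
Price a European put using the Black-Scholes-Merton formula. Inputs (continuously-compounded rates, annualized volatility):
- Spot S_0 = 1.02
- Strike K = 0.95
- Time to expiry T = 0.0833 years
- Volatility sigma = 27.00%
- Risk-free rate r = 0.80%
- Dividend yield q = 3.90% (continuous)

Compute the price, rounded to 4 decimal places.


d1 = (ln(S/K) + (r - q + 0.5*sigma^2) * T) / (sigma * sqrt(T)) = 0.91816938
d2 = d1 - sigma * sqrt(T) = 0.84024269
exp(-rT) = 0.99933382; exp(-qT) = 0.99675657
P = K * exp(-rT) * N(-d2) - S_0 * exp(-qT) * N(-d1)
N(-d1) = 0.17926510; N(-d2) = 0.20038616
P = 0.9500 * 0.99933382 * 0.20038616 - 1.0200 * 0.99675657 * 0.17926510 = 0.0080

Answer: Price = 0.0080


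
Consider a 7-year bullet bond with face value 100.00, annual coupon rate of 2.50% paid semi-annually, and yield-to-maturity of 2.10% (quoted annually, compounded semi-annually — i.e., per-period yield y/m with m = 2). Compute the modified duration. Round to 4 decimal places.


Coupon per period c = face * coupon_rate / m = 1.250000
Periods per year m = 2; per-period yield y/m = 0.010500
Number of cashflows N = 14
Cashflows (t years, CF_t, discount factor 1/(1+y/m)^(m*t), PV):
  t = 0.5000: CF_t = 1.250000, DF = 0.989609, PV = 1.237011
  t = 1.0000: CF_t = 1.250000, DF = 0.979326, PV = 1.224158
  t = 1.5000: CF_t = 1.250000, DF = 0.969150, PV = 1.211438
  t = 2.0000: CF_t = 1.250000, DF = 0.959080, PV = 1.198850
  t = 2.5000: CF_t = 1.250000, DF = 0.949114, PV = 1.186393
  t = 3.0000: CF_t = 1.250000, DF = 0.939252, PV = 1.174065
  t = 3.5000: CF_t = 1.250000, DF = 0.929492, PV = 1.161865
  t = 4.0000: CF_t = 1.250000, DF = 0.919834, PV = 1.149792
  t = 4.5000: CF_t = 1.250000, DF = 0.910276, PV = 1.137845
  t = 5.0000: CF_t = 1.250000, DF = 0.900818, PV = 1.126022
  t = 5.5000: CF_t = 1.250000, DF = 0.891457, PV = 1.114322
  t = 6.0000: CF_t = 1.250000, DF = 0.882194, PV = 1.102743
  t = 6.5000: CF_t = 1.250000, DF = 0.873027, PV = 1.091284
  t = 7.0000: CF_t = 101.250000, DF = 0.863956, PV = 87.475530
Price P = sum_t PV_t = 102.591317
First compute Macaulay numerator sum_t t * PV_t:
  t * PV_t at t = 0.5000: 0.618506
  t * PV_t at t = 1.0000: 1.224158
  t * PV_t at t = 1.5000: 1.817156
  t * PV_t at t = 2.0000: 2.397699
  t * PV_t at t = 2.5000: 2.965981
  t * PV_t at t = 3.0000: 3.522195
  t * PV_t at t = 3.5000: 4.066529
  t * PV_t at t = 4.0000: 4.599170
  t * PV_t at t = 4.5000: 5.120303
  t * PV_t at t = 5.0000: 5.630109
  t * PV_t at t = 5.5000: 6.128768
  t * PV_t at t = 6.0000: 6.616456
  t * PV_t at t = 6.5000: 7.093348
  t * PV_t at t = 7.0000: 612.328709
Macaulay duration D = 664.129088 / 102.591317 = 6.473541
Modified duration = D / (1 + y/m) = 6.473541 / (1 + 0.010500) = 6.406275

Answer: Modified duration = 6.4063


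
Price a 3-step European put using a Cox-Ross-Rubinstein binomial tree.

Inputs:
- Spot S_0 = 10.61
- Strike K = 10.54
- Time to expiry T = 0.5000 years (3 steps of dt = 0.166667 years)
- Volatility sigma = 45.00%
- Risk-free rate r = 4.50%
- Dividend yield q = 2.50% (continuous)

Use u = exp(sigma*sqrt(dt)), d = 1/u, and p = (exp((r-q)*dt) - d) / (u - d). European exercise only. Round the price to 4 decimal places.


dt = T/N = 0.166667
u = exp(sigma*sqrt(dt)) = 1.201669; d = 1/u = 0.832176
p = (exp((r-q)*dt) - d) / (u - d) = 0.463237
Discount per step: exp(-r*dt) = 0.992528
Stock lattice S(k, i) with i counting down-moves:
  k=0: S(0,0) = 10.6100
  k=1: S(1,0) = 12.7497; S(1,1) = 8.8294
  k=2: S(2,0) = 15.3209; S(2,1) = 10.6100; S(2,2) = 7.3476
  k=3: S(3,0) = 18.4107; S(3,1) = 12.7497; S(3,2) = 8.8294; S(3,3) = 6.1145
Terminal payoffs V(N, i) = max(K - S_T, 0):
  V(3,0) = 0.000000; V(3,1) = 0.000000; V(3,2) = 1.710616; V(3,3) = 4.425508
Backward induction: V(k, i) = exp(-r*dt) * [p * V(k+1, i) + (1-p) * V(k+1, i+1)].
  V(2,0) = exp(-r*dt) * [p*0.000000 + (1-p)*0.000000] = 0.000000
  V(2,1) = exp(-r*dt) * [p*0.000000 + (1-p)*1.710616] = 0.911334
  V(2,2) = exp(-r*dt) * [p*1.710616 + (1-p)*4.425508] = 3.144199
  V(1,0) = exp(-r*dt) * [p*0.000000 + (1-p)*0.911334] = 0.485515
  V(1,1) = exp(-r*dt) * [p*0.911334 + (1-p)*3.144199] = 2.094088
  V(0,0) = exp(-r*dt) * [p*0.485515 + (1-p)*2.094088] = 1.338858

Answer: Price = V(0,0) = 1.3389


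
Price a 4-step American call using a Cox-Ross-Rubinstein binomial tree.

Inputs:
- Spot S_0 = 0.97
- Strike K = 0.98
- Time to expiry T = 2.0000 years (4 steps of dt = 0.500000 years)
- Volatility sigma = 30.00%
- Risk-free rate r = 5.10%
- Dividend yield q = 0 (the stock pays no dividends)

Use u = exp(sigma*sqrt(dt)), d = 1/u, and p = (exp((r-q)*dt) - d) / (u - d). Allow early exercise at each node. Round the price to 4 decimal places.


dt = T/N = 0.500000
u = exp(sigma*sqrt(dt)) = 1.236311; d = 1/u = 0.808858
p = (exp((r-q)*dt) - d) / (u - d) = 0.507588
Discount per step: exp(-r*dt) = 0.974822
Stock lattice S(k, i) with i counting down-moves:
  k=0: S(0,0) = 0.9700
  k=1: S(1,0) = 1.1992; S(1,1) = 0.7846
  k=2: S(2,0) = 1.4826; S(2,1) = 0.9700; S(2,2) = 0.6346
  k=3: S(3,0) = 1.8330; S(3,1) = 1.1992; S(3,2) = 0.7846; S(3,3) = 0.5133
  k=4: S(4,0) = 2.2661; S(4,1) = 1.4826; S(4,2) = 0.9700; S(4,3) = 0.6346; S(4,4) = 0.4152
Terminal payoffs V(N, i) = max(S_T - K, 0):
  V(4,0) = 1.286120; V(4,1) = 0.502611; V(4,2) = 0.000000; V(4,3) = 0.000000; V(4,4) = 0.000000
Backward induction: V(k, i) = exp(-r*dt) * [p * V(k+1, i) + (1-p) * V(k+1, i+1)]; then take max(V_cont, immediate exercise) for American.
  V(3,0) = exp(-r*dt) * [p*1.286120 + (1-p)*0.502611] = 0.877643; exercise = 0.852969; V(3,0) = max -> 0.877643
  V(3,1) = exp(-r*dt) * [p*0.502611 + (1-p)*0.000000] = 0.248696; exercise = 0.219222; V(3,1) = max -> 0.248696
  V(3,2) = exp(-r*dt) * [p*0.000000 + (1-p)*0.000000] = 0.000000; exercise = 0.000000; V(3,2) = max -> 0.000000
  V(3,3) = exp(-r*dt) * [p*0.000000 + (1-p)*0.000000] = 0.000000; exercise = 0.000000; V(3,3) = max -> 0.000000
  V(2,0) = exp(-r*dt) * [p*0.877643 + (1-p)*0.248696] = 0.553642; exercise = 0.502611; V(2,0) = max -> 0.553642
  V(2,1) = exp(-r*dt) * [p*0.248696 + (1-p)*0.000000] = 0.123057; exercise = 0.000000; V(2,1) = max -> 0.123057
  V(2,2) = exp(-r*dt) * [p*0.000000 + (1-p)*0.000000] = 0.000000; exercise = 0.000000; V(2,2) = max -> 0.000000
  V(1,0) = exp(-r*dt) * [p*0.553642 + (1-p)*0.123057] = 0.333016; exercise = 0.219222; V(1,0) = max -> 0.333016
  V(1,1) = exp(-r*dt) * [p*0.123057 + (1-p)*0.000000] = 0.060889; exercise = 0.000000; V(1,1) = max -> 0.060889
  V(0,0) = exp(-r*dt) * [p*0.333016 + (1-p)*0.060889] = 0.194007; exercise = 0.000000; V(0,0) = max -> 0.194007

Answer: Price = V(0,0) = 0.1940


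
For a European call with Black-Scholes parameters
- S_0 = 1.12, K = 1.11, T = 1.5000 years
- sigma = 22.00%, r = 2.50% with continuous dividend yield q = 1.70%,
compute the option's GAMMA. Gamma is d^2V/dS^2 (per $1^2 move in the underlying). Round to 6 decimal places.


Answer: Gamma = 1.259910

Derivation:
d1 = 0.2125439693; d2 = -0.0568999025
phi(d1) = 0.3900321908; exp(-qT) = 0.9748223790; exp(-rT) = 0.9631944177
Gamma = exp(-qT) * phi(d1) / (S * sigma * sqrt(T)) = 0.9748223790 * 0.3900321908 / (1.1200 * 0.2200 * 1.2247448714) = 1.259910


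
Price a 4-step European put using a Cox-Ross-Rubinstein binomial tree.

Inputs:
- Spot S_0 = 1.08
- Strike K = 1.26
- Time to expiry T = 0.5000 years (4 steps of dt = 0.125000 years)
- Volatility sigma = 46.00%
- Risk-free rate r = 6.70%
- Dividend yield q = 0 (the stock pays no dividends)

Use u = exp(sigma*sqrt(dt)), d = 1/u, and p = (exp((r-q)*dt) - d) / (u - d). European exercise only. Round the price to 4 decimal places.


dt = T/N = 0.125000
u = exp(sigma*sqrt(dt)) = 1.176607; d = 1/u = 0.849902
p = (exp((r-q)*dt) - d) / (u - d) = 0.485173
Discount per step: exp(-r*dt) = 0.991660
Stock lattice S(k, i) with i counting down-moves:
  k=0: S(0,0) = 1.0800
  k=1: S(1,0) = 1.2707; S(1,1) = 0.9179
  k=2: S(2,0) = 1.4952; S(2,1) = 1.0800; S(2,2) = 0.7801
  k=3: S(3,0) = 1.7592; S(3,1) = 1.2707; S(3,2) = 0.9179; S(3,3) = 0.6630
  k=4: S(4,0) = 2.0699; S(4,1) = 1.4952; S(4,2) = 1.0800; S(4,3) = 0.7801; S(4,4) = 0.5635
Terminal payoffs V(N, i) = max(K - S_T, 0):
  V(4,0) = 0.000000; V(4,1) = 0.000000; V(4,2) = 0.180000; V(4,3) = 0.479880; V(4,4) = 0.696494
Backward induction: V(k, i) = exp(-r*dt) * [p * V(k+1, i) + (1-p) * V(k+1, i+1)].
  V(3,0) = exp(-r*dt) * [p*0.000000 + (1-p)*0.000000] = 0.000000
  V(3,1) = exp(-r*dt) * [p*0.000000 + (1-p)*0.180000] = 0.091896
  V(3,2) = exp(-r*dt) * [p*0.180000 + (1-p)*0.479880] = 0.331598
  V(3,3) = exp(-r*dt) * [p*0.479880 + (1-p)*0.696494] = 0.586467
  V(2,0) = exp(-r*dt) * [p*0.000000 + (1-p)*0.091896] = 0.046916
  V(2,1) = exp(-r*dt) * [p*0.091896 + (1-p)*0.331598] = 0.213505
  V(2,2) = exp(-r*dt) * [p*0.331598 + (1-p)*0.586467] = 0.458951
  V(1,0) = exp(-r*dt) * [p*0.046916 + (1-p)*0.213505] = 0.131574
  V(1,1) = exp(-r*dt) * [p*0.213505 + (1-p)*0.458951] = 0.337033
  V(0,0) = exp(-r*dt) * [p*0.131574 + (1-p)*0.337033] = 0.235370

Answer: Price = V(0,0) = 0.2354


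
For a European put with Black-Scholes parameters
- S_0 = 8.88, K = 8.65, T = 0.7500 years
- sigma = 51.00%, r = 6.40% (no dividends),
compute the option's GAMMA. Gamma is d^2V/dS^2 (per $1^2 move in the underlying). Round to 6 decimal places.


d1 = 0.3889297132; d2 = -0.0527432428
phi(d1) = 0.3698818332; exp(-qT) = 1.0000000000; exp(-rT) = 0.9531337871
Gamma = exp(-qT) * phi(d1) / (S * sigma * sqrt(T)) = 1.0000000000 * 0.3698818332 / (8.8800 * 0.5100 * 0.8660254038) = 0.094308

Answer: Gamma = 0.094308


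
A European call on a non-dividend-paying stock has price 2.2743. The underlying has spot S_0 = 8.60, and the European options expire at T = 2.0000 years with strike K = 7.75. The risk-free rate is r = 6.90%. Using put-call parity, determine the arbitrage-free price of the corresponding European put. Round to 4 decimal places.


Answer: Put price = 0.4253

Derivation:
Put-call parity: C - P = S_0 * exp(-qT) - K * exp(-rT).
S_0 * exp(-qT) = 8.6000 * 1.00000000 = 8.60000000
K * exp(-rT) = 7.7500 * 0.87109869 = 6.75101486
P = C - S*exp(-qT) + K*exp(-rT)
P = 2.2743 - 8.60000000 + 6.75101486 = 0.4253


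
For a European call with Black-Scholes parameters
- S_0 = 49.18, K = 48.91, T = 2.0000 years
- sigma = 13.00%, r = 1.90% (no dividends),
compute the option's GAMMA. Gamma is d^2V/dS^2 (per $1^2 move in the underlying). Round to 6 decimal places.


d1 = 0.3285607680; d2 = 0.1447130049
phi(d1) = 0.3779797628; exp(-qT) = 1.0000000000; exp(-rT) = 0.9627129409
Gamma = exp(-qT) * phi(d1) / (S * sigma * sqrt(T)) = 1.0000000000 * 0.3779797628 / (49.1800 * 0.1300 * 1.4142135624) = 0.041804

Answer: Gamma = 0.041804


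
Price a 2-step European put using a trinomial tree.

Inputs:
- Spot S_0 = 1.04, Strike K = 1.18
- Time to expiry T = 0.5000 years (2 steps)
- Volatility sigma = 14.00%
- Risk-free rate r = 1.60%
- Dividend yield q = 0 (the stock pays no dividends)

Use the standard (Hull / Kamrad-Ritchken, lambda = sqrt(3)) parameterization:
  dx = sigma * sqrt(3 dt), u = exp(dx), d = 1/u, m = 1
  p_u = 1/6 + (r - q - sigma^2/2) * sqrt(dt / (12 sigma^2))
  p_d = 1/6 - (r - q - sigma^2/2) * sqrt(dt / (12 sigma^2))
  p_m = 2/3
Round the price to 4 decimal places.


dt = T/N = 0.250000; dx = sigma*sqrt(3*dt) = 0.121244
u = exp(dx) = 1.128900; d = 1/u = 0.885818
p_u = 0.173059, p_m = 0.666667, p_d = 0.160275
Discount per step: exp(-r*dt) = 0.996008
Stock lattice S(k, j) with j the centered position index:
  k=0: S(0,+0) = 1.0400
  k=1: S(1,-1) = 0.9213; S(1,+0) = 1.0400; S(1,+1) = 1.1741
  k=2: S(2,-2) = 0.8161; S(2,-1) = 0.9213; S(2,+0) = 1.0400; S(2,+1) = 1.1741; S(2,+2) = 1.3254
Terminal payoffs V(N, j) = max(K - S_T, 0):
  V(2,-2) = 0.363939; V(2,-1) = 0.258749; V(2,+0) = 0.140000; V(2,+1) = 0.005944; V(2,+2) = 0.000000
Backward induction: V(k, j) = exp(-r*dt) * [p_u * V(k+1, j+1) + p_m * V(k+1, j) + p_d * V(k+1, j-1)]
  V(1,-1) = exp(-r*dt) * [p_u*0.140000 + p_m*0.258749 + p_d*0.363939] = 0.254040
  V(1,+0) = exp(-r*dt) * [p_u*0.005944 + p_m*0.140000 + p_d*0.258749] = 0.135291
  V(1,+1) = exp(-r*dt) * [p_u*0.000000 + p_m*0.005944 + p_d*0.140000] = 0.026296
  V(0,+0) = exp(-r*dt) * [p_u*0.026296 + p_m*0.135291 + p_d*0.254040] = 0.134920

Answer: Price = V(0,0) = 0.1349


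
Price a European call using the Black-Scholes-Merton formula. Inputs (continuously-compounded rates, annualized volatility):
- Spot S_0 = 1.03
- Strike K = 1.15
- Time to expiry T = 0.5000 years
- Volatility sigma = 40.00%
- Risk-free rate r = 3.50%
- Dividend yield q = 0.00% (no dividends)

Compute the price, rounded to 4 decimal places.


d1 = (ln(S/K) + (r - q + 0.5*sigma^2) * T) / (sigma * sqrt(T)) = -0.18633374
d2 = d1 - sigma * sqrt(T) = -0.46917645
exp(-rT) = 0.98265224; exp(-qT) = 1.00000000
C = S_0 * exp(-qT) * N(d1) - K * exp(-rT) * N(d2)
N(d1) = 0.42609153; N(d2) = 0.31947176
C = 1.0300 * 1.00000000 * 0.42609153 - 1.1500 * 0.98265224 * 0.31947176 = 0.0779

Answer: Price = 0.0779


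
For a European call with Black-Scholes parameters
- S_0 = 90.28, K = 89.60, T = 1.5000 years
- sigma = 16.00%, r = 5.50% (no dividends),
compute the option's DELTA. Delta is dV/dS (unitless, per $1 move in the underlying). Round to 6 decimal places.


d1 = 0.5575683277; d2 = 0.3616091483
phi(d1) = 0.3415095098; exp(-qT) = 1.0000000000; exp(-rT) = 0.9208114379
N(d1) = 0.7114304055
Delta = exp(-qT) * N(d1) = 1.0000000000 * 0.7114304055 = 0.711430

Answer: Delta = 0.711430


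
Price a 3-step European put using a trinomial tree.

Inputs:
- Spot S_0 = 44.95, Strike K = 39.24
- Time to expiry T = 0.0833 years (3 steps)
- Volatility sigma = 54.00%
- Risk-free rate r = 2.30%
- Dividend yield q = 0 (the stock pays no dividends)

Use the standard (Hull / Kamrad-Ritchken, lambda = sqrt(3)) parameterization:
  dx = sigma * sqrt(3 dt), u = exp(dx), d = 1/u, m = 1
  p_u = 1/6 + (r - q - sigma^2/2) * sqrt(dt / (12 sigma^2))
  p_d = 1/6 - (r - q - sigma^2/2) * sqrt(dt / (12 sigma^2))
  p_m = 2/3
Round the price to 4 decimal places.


dt = T/N = 0.027767; dx = sigma*sqrt(3*dt) = 0.155853
u = exp(dx) = 1.168655; d = 1/u = 0.855685
p_u = 0.155728, p_m = 0.666667, p_d = 0.177606
Discount per step: exp(-r*dt) = 0.999362
Stock lattice S(k, j) with j the centered position index:
  k=0: S(0,+0) = 44.9500
  k=1: S(1,-1) = 38.4630; S(1,+0) = 44.9500; S(1,+1) = 52.5310
  k=2: S(2,-2) = 32.9122; S(2,-1) = 38.4630; S(2,+0) = 44.9500; S(2,+1) = 52.5310; S(2,+2) = 61.3907
  k=3: S(3,-3) = 28.1625; S(3,-2) = 32.9122; S(3,-1) = 38.4630; S(3,+0) = 44.9500; S(3,+1) = 52.5310; S(3,+2) = 61.3907; S(3,+3) = 71.7445
Terminal payoffs V(N, j) = max(K - S_T, 0):
  V(3,-3) = 11.077520; V(3,-2) = 6.327781; V(3,-1) = 0.776976; V(3,+0) = 0.000000; V(3,+1) = 0.000000; V(3,+2) = 0.000000; V(3,+3) = 0.000000
Backward induction: V(k, j) = exp(-r*dt) * [p_u * V(k+1, j+1) + p_m * V(k+1, j) + p_d * V(k+1, j-1)]
  V(2,-2) = exp(-r*dt) * [p_u*0.776976 + p_m*6.327781 + p_d*11.077520] = 6.302921
  V(2,-1) = exp(-r*dt) * [p_u*0.000000 + p_m*0.776976 + p_d*6.327781] = 1.640785
  V(2,+0) = exp(-r*dt) * [p_u*0.000000 + p_m*0.000000 + p_d*0.776976] = 0.137907
  V(2,+1) = exp(-r*dt) * [p_u*0.000000 + p_m*0.000000 + p_d*0.000000] = 0.000000
  V(2,+2) = exp(-r*dt) * [p_u*0.000000 + p_m*0.000000 + p_d*0.000000] = 0.000000
  V(1,-1) = exp(-r*dt) * [p_u*0.137907 + p_m*1.640785 + p_d*6.302921] = 2.233340
  V(1,+0) = exp(-r*dt) * [p_u*0.000000 + p_m*0.137907 + p_d*1.640785] = 0.383106
  V(1,+1) = exp(-r*dt) * [p_u*0.000000 + p_m*0.000000 + p_d*0.137907] = 0.024477
  V(0,+0) = exp(-r*dt) * [p_u*0.024477 + p_m*0.383106 + p_d*2.233340] = 0.655451

Answer: Price = V(0,0) = 0.6555


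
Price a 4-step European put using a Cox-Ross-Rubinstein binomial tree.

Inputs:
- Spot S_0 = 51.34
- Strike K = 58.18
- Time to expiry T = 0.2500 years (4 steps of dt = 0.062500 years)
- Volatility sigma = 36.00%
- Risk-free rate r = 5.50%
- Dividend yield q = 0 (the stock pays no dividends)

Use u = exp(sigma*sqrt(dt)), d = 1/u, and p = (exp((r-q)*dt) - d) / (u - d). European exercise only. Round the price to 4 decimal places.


Answer: Price = V(0,0) = 7.7690

Derivation:
dt = T/N = 0.062500
u = exp(sigma*sqrt(dt)) = 1.094174; d = 1/u = 0.913931
p = (exp((r-q)*dt) - d) / (u - d) = 0.496619
Discount per step: exp(-r*dt) = 0.996568
Stock lattice S(k, i) with i counting down-moves:
  k=0: S(0,0) = 51.3400
  k=1: S(1,0) = 56.1749; S(1,1) = 46.9212
  k=2: S(2,0) = 61.4651; S(2,1) = 51.3400; S(2,2) = 42.8828
  k=3: S(3,0) = 67.2536; S(3,1) = 56.1749; S(3,2) = 46.9212; S(3,3) = 39.1919
  k=4: S(4,0) = 73.5871; S(4,1) = 61.4651; S(4,2) = 51.3400; S(4,3) = 42.8828; S(4,4) = 35.8187
Terminal payoffs V(N, i) = max(K - S_T, 0):
  V(4,0) = 0.000000; V(4,1) = 0.000000; V(4,2) = 6.840000; V(4,3) = 15.297227; V(4,4) = 22.361297
Backward induction: V(k, i) = exp(-r*dt) * [p * V(k+1, i) + (1-p) * V(k+1, i+1)].
  V(3,0) = exp(-r*dt) * [p*0.000000 + (1-p)*0.000000] = 0.000000
  V(3,1) = exp(-r*dt) * [p*0.000000 + (1-p)*6.840000] = 3.431307
  V(3,2) = exp(-r*dt) * [p*6.840000 + (1-p)*15.297227] = 11.059123
  V(3,3) = exp(-r*dt) * [p*15.297227 + (1-p)*22.361297] = 18.788446
  V(2,0) = exp(-r*dt) * [p*0.000000 + (1-p)*3.431307] = 1.721326
  V(2,1) = exp(-r*dt) * [p*3.431307 + (1-p)*11.059123] = 7.246050
  V(2,2) = exp(-r*dt) * [p*11.059123 + (1-p)*18.788446] = 14.898612
  V(1,0) = exp(-r*dt) * [p*1.721326 + (1-p)*7.246050] = 4.486914
  V(1,1) = exp(-r*dt) * [p*7.246050 + (1-p)*14.898612] = 11.060116
  V(0,0) = exp(-r*dt) * [p*4.486914 + (1-p)*11.060116] = 7.768984


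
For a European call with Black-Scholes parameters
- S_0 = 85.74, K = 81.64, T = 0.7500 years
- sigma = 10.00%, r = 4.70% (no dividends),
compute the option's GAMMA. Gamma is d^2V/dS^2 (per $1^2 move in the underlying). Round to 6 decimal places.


Answer: Gamma = 0.032061

Derivation:
d1 = 1.0161378967; d2 = 0.9295353563
phi(d1) = 0.2380661636; exp(-qT) = 1.0000000000; exp(-rT) = 0.9653640451
Gamma = exp(-qT) * phi(d1) / (S * sigma * sqrt(T)) = 1.0000000000 * 0.2380661636 / (85.7400 * 0.1000 * 0.8660254038) = 0.032061


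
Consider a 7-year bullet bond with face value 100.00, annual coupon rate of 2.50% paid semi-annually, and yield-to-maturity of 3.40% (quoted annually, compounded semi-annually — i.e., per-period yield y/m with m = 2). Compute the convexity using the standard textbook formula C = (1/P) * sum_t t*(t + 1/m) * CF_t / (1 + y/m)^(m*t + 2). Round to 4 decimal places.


Answer: Convexity = 45.4442

Derivation:
Coupon per period c = face * coupon_rate / m = 1.250000
Periods per year m = 2; per-period yield y/m = 0.017000
Number of cashflows N = 14
Cashflows (t years, CF_t, discount factor 1/(1+y/m)^(m*t), PV):
  t = 0.5000: CF_t = 1.250000, DF = 0.983284, PV = 1.229105
  t = 1.0000: CF_t = 1.250000, DF = 0.966848, PV = 1.208560
  t = 1.5000: CF_t = 1.250000, DF = 0.950686, PV = 1.188358
  t = 2.0000: CF_t = 1.250000, DF = 0.934795, PV = 1.168493
  t = 2.5000: CF_t = 1.250000, DF = 0.919169, PV = 1.148961
  t = 3.0000: CF_t = 1.250000, DF = 0.903804, PV = 1.129755
  t = 3.5000: CF_t = 1.250000, DF = 0.888696, PV = 1.110870
  t = 4.0000: CF_t = 1.250000, DF = 0.873841, PV = 1.092301
  t = 4.5000: CF_t = 1.250000, DF = 0.859234, PV = 1.074042
  t = 5.0000: CF_t = 1.250000, DF = 0.844871, PV = 1.056089
  t = 5.5000: CF_t = 1.250000, DF = 0.830748, PV = 1.038436
  t = 6.0000: CF_t = 1.250000, DF = 0.816862, PV = 1.021077
  t = 6.5000: CF_t = 1.250000, DF = 0.803207, PV = 1.004009
  t = 7.0000: CF_t = 101.250000, DF = 0.789781, PV = 79.965322
Price P = sum_t PV_t = 94.435378
Convexity numerator sum_t t*(t + 1/m) * CF_t / (1+y/m)^(m*t + 2):
  t = 0.5000: term = 0.594179
  t = 1.0000: term = 1.752740
  t = 1.5000: term = 3.446883
  t = 2.0000: term = 5.648775
  t = 2.5000: term = 8.331527
  t = 3.0000: term = 11.469162
  t = 3.5000: term = 15.036594
  t = 4.0000: term = 19.009600
  t = 4.5000: term = 23.364799
  t = 5.0000: term = 28.079623
  t = 5.5000: term = 33.132298
  t = 6.0000: term = 38.501822
  t = 6.5000: term = 44.167937
  t = 7.0000: term = 4059.000348
Convexity = (1/P) * sum = 4291.536287 / 94.435378 = 45.444158
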